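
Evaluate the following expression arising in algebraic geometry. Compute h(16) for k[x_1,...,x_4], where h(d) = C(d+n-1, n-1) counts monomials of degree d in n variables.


The Hilbert function for the polynomial ring in 4 variables is:
h(d) = C(d+n-1, n-1)
h(16) = C(16+4-1, 4-1) = C(19, 3)
= 19! / (3! * 16!)
= 969

969


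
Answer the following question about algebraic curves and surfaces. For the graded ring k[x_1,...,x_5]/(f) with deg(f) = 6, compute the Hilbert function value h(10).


For R = k[x_1,...,x_n]/(f) with f homogeneous of degree e:
The Hilbert series is (1 - t^e)/(1 - t)^n.
So h(d) = C(d+n-1, n-1) - C(d-e+n-1, n-1) for d >= e.
With n=5, e=6, d=10:
C(10+5-1, 5-1) = C(14, 4) = 1001
C(10-6+5-1, 5-1) = C(8, 4) = 70
h(10) = 1001 - 70 = 931

931


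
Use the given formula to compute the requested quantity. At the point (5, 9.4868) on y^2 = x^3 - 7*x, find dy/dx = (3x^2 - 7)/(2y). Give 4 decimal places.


Using implicit differentiation of y^2 = x^3 - 7*x:
2y * dy/dx = 3x^2 - 7
dy/dx = (3x^2 - 7)/(2y)
Numerator: 3*5^2 - 7 = 68
Denominator: 2*9.4868 = 18.9736
dy/dx = 68/18.9736 = 3.5839

3.5839


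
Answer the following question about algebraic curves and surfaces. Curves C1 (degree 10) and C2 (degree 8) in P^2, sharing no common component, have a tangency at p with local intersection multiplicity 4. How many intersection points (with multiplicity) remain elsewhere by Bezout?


By Bezout's theorem, the total intersection number is d1 * d2.
Total = 10 * 8 = 80
Intersection multiplicity at p = 4
Remaining intersections = 80 - 4 = 76

76


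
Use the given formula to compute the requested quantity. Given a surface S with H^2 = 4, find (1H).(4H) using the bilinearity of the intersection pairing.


Using bilinearity of the intersection pairing on a surface S:
(aH).(bH) = ab * (H.H)
We have H^2 = 4.
D.E = (1H).(4H) = 1*4*4
= 4*4
= 16

16


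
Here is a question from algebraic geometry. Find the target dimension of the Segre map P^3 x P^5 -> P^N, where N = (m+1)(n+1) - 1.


The Segre embedding maps P^m x P^n into P^N via
all products of coordinates from each factor.
N = (m+1)(n+1) - 1
N = (3+1)(5+1) - 1
N = 4*6 - 1
N = 24 - 1 = 23

23


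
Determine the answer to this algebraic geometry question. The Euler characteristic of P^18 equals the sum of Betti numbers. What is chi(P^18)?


The complex projective space P^18 has one cell in each even real dimension 0, 2, ..., 36.
The cohomology groups are H^{2k}(P^18) = Z for k = 0,...,18, and 0 otherwise.
Euler characteristic = sum of Betti numbers = 1 per even-dimensional cohomology group.
chi(P^18) = 18 + 1 = 19

19


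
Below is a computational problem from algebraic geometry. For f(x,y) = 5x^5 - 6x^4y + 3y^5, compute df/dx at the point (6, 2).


df/dx = 5*5*x^4 + 4*(-6)*x^3*y
At (6,2): 5*5*6^4 + 4*(-6)*6^3*2
= 32400 - 10368
= 22032

22032


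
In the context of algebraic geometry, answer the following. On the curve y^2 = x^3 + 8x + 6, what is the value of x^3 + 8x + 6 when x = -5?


Compute x^3 + 8x + 6 at x = -5:
x^3 = (-5)^3 = -125
8*x = 8*(-5) = -40
Sum: -125 - 40 + 6 = -159

-159


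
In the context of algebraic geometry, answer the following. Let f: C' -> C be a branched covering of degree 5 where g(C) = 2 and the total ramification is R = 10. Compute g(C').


Riemann-Hurwitz formula: 2g' - 2 = d(2g - 2) + R
Given: d = 5, g = 2, R = 10
2g' - 2 = 5*(2*2 - 2) + 10
2g' - 2 = 5*2 + 10
2g' - 2 = 10 + 10 = 20
2g' = 22
g' = 11

11


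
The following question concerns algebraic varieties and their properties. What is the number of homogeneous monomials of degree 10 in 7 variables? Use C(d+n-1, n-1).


The number of degree-10 monomials in 7 variables is C(d+n-1, n-1).
= C(10+7-1, 7-1) = C(16, 6)
= 8008

8008


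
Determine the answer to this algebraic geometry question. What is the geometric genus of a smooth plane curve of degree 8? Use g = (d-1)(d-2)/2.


Using the genus formula for smooth plane curves:
g = (d-1)(d-2)/2
g = (8-1)(8-2)/2
g = 7*6/2
g = 42/2 = 21

21


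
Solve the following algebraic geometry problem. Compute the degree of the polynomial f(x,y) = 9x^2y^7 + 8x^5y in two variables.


Examine each term for its total degree (sum of exponents).
  Term '9x^2y^7' has total degree 2+7 = 9.
  Term '8x^5y' has total degree 5+1 = 6.
The maximum total degree among all terms is 9.

9


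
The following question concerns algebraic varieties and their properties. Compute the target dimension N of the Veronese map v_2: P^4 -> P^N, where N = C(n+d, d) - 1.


The Veronese embedding v_d: P^n -> P^N maps each point to all
degree-d monomials in n+1 homogeneous coordinates.
N = C(n+d, d) - 1
N = C(4+2, 2) - 1
N = C(6, 2) - 1
C(6, 2) = 15
N = 15 - 1 = 14

14


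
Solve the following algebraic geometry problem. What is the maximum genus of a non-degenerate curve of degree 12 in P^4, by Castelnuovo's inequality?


Castelnuovo's bound: write d - 1 = m(r-1) + epsilon with 0 <= epsilon < r-1.
d - 1 = 12 - 1 = 11
r - 1 = 4 - 1 = 3
11 = 3*3 + 2, so m = 3, epsilon = 2
pi(d, r) = m(m-1)(r-1)/2 + m*epsilon
= 3*2*3/2 + 3*2
= 18/2 + 6
= 9 + 6 = 15

15


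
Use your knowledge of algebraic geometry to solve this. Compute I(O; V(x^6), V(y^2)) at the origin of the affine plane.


The intersection multiplicity of V(x^a) and V(y^b) at the origin is:
I(O; V(x^6), V(y^2)) = dim_k(k[x,y]/(x^6, y^2))
A basis for k[x,y]/(x^6, y^2) is the set of monomials x^i * y^j
where 0 <= i < 6 and 0 <= j < 2.
The number of such monomials is 6 * 2 = 12

12


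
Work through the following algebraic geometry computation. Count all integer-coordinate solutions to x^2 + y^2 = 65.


Systematically check integer values of x where x^2 <= 65.
For each valid x, check if 65 - x^2 is a perfect square.
x=1: 65 - 1 = 64, sqrt = 8 (valid)
x=4: 65 - 16 = 49, sqrt = 7 (valid)
x=7: 65 - 49 = 16, sqrt = 4 (valid)
x=8: 65 - 64 = 1, sqrt = 1 (valid)
Total integer solutions found: 16

16


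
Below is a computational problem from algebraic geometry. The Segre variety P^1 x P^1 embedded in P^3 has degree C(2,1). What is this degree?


The degree of the Segre variety P^1 x P^1 is C(m+n, m).
= C(2, 1)
= 2

2


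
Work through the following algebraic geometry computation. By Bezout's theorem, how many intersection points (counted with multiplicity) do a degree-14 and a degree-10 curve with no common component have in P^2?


Bezout's theorem states the intersection count equals the product of degrees.
Intersection count = 14 * 10 = 140

140


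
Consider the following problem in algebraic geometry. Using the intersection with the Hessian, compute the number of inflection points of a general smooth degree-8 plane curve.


For a general smooth plane curve C of degree d, the inflection points are
the intersection of C with its Hessian curve, which has degree 3(d-2).
By Bezout, the total intersection number is d * 3(d-2) = 8 * 18 = 144.
For a general curve every flex is ordinary, so each contributes
multiplicity 1 to C·Hess(C), and the number of distinct inflection
points is 3d(d-2).
Inflection points = 3*8*(8-2) = 3*8*6 = 144

144


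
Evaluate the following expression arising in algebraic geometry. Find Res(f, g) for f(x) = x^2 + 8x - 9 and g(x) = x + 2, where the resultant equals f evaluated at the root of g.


For Res(f, x - c), we evaluate f at x = c.
f(-2) = (-2)^2 + 8*(-2) - 9
= 4 - 16 - 9
= -12 - 9 = -21
Res(f, g) = -21

-21


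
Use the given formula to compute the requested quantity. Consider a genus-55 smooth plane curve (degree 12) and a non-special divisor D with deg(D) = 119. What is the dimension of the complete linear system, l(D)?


First, compute the genus of a smooth plane curve of degree 12:
g = (d-1)(d-2)/2 = (12-1)(12-2)/2 = 55
For a non-special divisor D (i.e., h^1(D) = 0), Riemann-Roch gives:
l(D) = deg(D) - g + 1
Since deg(D) = 119 >= 2g - 1 = 109, D is non-special.
l(D) = 119 - 55 + 1 = 65

65


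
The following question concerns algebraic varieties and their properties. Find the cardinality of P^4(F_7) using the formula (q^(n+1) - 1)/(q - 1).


P^4(F_7) has (q^(n+1) - 1)/(q - 1) points.
= 7^4 + 7^3 + 7^2 + 7^1 + 7^0
= 2401 + 343 + 49 + 7 + 1
= 2801

2801


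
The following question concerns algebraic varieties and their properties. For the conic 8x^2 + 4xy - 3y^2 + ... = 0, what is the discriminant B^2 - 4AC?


The discriminant of a conic Ax^2 + Bxy + Cy^2 + ... = 0 is B^2 - 4AC.
B^2 = 4^2 = 16
4AC = 4*8*(-3) = -96
Discriminant = 16 + 96 = 112

112


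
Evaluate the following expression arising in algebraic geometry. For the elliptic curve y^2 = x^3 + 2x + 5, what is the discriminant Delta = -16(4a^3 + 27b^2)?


Compute each component:
4a^3 = 4*2^3 = 4*8 = 32
27b^2 = 27*5^2 = 27*25 = 675
4a^3 + 27b^2 = 32 + 675 = 707
Delta = -16*707 = -11312

-11312


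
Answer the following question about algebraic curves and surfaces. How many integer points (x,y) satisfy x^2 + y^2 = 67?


Systematically check integer values of x where x^2 <= 67.
For each valid x, check if 67 - x^2 is a perfect square.
Total integer solutions found: 0

0


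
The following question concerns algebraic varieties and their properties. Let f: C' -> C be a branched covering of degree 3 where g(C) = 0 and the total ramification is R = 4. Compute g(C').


Riemann-Hurwitz formula: 2g' - 2 = d(2g - 2) + R
Given: d = 3, g = 0, R = 4
2g' - 2 = 3*(2*0 - 2) + 4
2g' - 2 = 3*(-2) + 4
2g' - 2 = -6 + 4 = -2
2g' = 0
g' = 0

0


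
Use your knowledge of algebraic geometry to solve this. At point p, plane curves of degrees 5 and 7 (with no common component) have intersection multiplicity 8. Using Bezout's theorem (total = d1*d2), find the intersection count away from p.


By Bezout's theorem, the total intersection number is d1 * d2.
Total = 5 * 7 = 35
Intersection multiplicity at p = 8
Remaining intersections = 35 - 8 = 27

27


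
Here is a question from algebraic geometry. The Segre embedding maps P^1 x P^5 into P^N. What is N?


The Segre embedding maps P^m x P^n into P^N via
all products of coordinates from each factor.
N = (m+1)(n+1) - 1
N = (1+1)(5+1) - 1
N = 2*6 - 1
N = 12 - 1 = 11

11


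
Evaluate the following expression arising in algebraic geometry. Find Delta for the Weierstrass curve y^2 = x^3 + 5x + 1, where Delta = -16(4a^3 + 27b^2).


Compute each component:
4a^3 = 4*5^3 = 4*125 = 500
27b^2 = 27*1^2 = 27*1 = 27
4a^3 + 27b^2 = 500 + 27 = 527
Delta = -16*527 = -8432

-8432


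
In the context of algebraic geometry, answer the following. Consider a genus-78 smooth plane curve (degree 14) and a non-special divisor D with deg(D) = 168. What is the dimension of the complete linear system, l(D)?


First, compute the genus of a smooth plane curve of degree 14:
g = (d-1)(d-2)/2 = (14-1)(14-2)/2 = 78
For a non-special divisor D (i.e., h^1(D) = 0), Riemann-Roch gives:
l(D) = deg(D) - g + 1
Since deg(D) = 168 >= 2g - 1 = 155, D is non-special.
l(D) = 168 - 78 + 1 = 91

91


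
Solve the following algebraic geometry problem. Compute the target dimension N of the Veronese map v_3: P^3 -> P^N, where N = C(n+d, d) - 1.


The Veronese embedding v_d: P^n -> P^N maps each point to all
degree-d monomials in n+1 homogeneous coordinates.
N = C(n+d, d) - 1
N = C(3+3, 3) - 1
N = C(6, 3) - 1
C(6, 3) = 20
N = 20 - 1 = 19

19


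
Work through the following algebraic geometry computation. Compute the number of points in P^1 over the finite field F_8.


P^1(F_8) has (q^(n+1) - 1)/(q - 1) points.
= 8^1 + 8^0
= 8 + 1
= 9

9


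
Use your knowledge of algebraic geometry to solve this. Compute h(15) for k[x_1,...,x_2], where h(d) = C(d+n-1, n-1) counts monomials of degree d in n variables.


The Hilbert function for the polynomial ring in 2 variables is:
h(d) = C(d+n-1, n-1)
h(15) = C(15+2-1, 2-1) = C(16, 1)
= 16! / (1! * 15!)
= 16

16


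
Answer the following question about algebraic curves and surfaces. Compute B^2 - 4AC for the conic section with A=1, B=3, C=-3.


The discriminant of a conic Ax^2 + Bxy + Cy^2 + ... = 0 is B^2 - 4AC.
B^2 = 3^2 = 9
4AC = 4*1*(-3) = -12
Discriminant = 9 + 12 = 21

21


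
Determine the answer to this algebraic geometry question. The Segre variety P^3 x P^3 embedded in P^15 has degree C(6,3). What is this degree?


The degree of the Segre variety P^3 x P^3 is C(m+n, m).
= C(6, 3)
= 20

20


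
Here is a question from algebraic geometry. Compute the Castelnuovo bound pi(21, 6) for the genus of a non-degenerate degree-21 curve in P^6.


Castelnuovo's bound: write d - 1 = m(r-1) + epsilon with 0 <= epsilon < r-1.
d - 1 = 21 - 1 = 20
r - 1 = 6 - 1 = 5
20 = 4*5 + 0, so m = 4, epsilon = 0
pi(d, r) = m(m-1)(r-1)/2 + m*epsilon
= 4*3*5/2 + 4*0
= 60/2 + 0
= 30 + 0 = 30

30


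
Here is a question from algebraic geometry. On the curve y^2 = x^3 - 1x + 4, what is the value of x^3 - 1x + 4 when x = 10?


Compute x^3 - 1x + 4 at x = 10:
x^3 = 10^3 = 1000
(-1)*x = (-1)*10 = -10
Sum: 1000 - 10 + 4 = 994

994


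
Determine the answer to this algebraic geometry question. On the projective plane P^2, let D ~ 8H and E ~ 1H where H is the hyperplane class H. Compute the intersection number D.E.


Using bilinearity of the intersection pairing on the projective plane P^2:
(aH).(bH) = ab * (H.H)
We have H^2 = 1 (Bezout).
D.E = (8H).(1H) = 8*1*1
= 8*1
= 8

8


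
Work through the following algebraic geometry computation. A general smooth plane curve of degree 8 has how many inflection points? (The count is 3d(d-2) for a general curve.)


For a general smooth plane curve C of degree d, the inflection points are
the intersection of C with its Hessian curve, which has degree 3(d-2).
By Bezout, the total intersection number is d * 3(d-2) = 8 * 18 = 144.
For a general curve every flex is ordinary, so each contributes
multiplicity 1 to C·Hess(C), and the number of distinct inflection
points is 3d(d-2).
Inflection points = 3*8*(8-2) = 3*8*6 = 144

144


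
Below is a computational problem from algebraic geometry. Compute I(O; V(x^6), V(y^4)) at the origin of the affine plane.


The intersection multiplicity of V(x^a) and V(y^b) at the origin is:
I(O; V(x^6), V(y^4)) = dim_k(k[x,y]/(x^6, y^4))
A basis for k[x,y]/(x^6, y^4) is the set of monomials x^i * y^j
where 0 <= i < 6 and 0 <= j < 4.
The number of such monomials is 6 * 4 = 24

24


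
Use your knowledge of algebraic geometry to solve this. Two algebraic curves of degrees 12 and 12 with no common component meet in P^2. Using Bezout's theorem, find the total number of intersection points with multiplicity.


Bezout's theorem states the intersection count equals the product of degrees.
Intersection count = 12 * 12 = 144

144


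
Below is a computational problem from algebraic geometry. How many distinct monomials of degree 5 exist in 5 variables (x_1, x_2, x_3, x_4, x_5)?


The number of degree-5 monomials in 5 variables is C(d+n-1, n-1).
= C(5+5-1, 5-1) = C(9, 4)
= 126

126


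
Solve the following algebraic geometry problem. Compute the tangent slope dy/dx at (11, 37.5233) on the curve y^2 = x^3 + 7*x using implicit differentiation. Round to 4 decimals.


Using implicit differentiation of y^2 = x^3 + 7*x:
2y * dy/dx = 3x^2 + 7
dy/dx = (3x^2 + 7)/(2y)
Numerator: 3*11^2 + 7 = 370
Denominator: 2*37.5233 = 75.0466
dy/dx = 370/75.0466 = 4.9303

4.9303


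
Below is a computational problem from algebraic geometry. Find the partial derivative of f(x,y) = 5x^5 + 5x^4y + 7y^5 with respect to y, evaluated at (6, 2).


df/dy = 5*x^4 + 5*7*y^4
At (6,2): 5*6^4 + 5*7*2^4
= 6480 + 560
= 7040

7040


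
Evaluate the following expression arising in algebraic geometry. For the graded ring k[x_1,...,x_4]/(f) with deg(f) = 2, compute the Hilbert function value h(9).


For R = k[x_1,...,x_n]/(f) with f homogeneous of degree e:
The Hilbert series is (1 - t^e)/(1 - t)^n.
So h(d) = C(d+n-1, n-1) - C(d-e+n-1, n-1) for d >= e.
With n=4, e=2, d=9:
C(9+4-1, 4-1) = C(12, 3) = 220
C(9-2+4-1, 4-1) = C(10, 3) = 120
h(9) = 220 - 120 = 100

100


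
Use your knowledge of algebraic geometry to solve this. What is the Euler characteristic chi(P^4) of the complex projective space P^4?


The complex projective space P^4 has one cell in each even real dimension 0, 2, ..., 8.
The cohomology groups are H^{2k}(P^4) = Z for k = 0,...,4, and 0 otherwise.
Euler characteristic = sum of Betti numbers = 1 per even-dimensional cohomology group.
chi(P^4) = 4 + 1 = 5

5


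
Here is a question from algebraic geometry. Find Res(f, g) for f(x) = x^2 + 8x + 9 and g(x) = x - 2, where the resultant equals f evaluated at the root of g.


For Res(f, x - c), we evaluate f at x = c.
f(2) = 2^2 + 8*2 + 9
= 4 + 16 + 9
= 20 + 9 = 29
Res(f, g) = 29

29


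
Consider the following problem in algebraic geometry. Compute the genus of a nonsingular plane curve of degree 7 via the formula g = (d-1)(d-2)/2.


Using the genus formula for smooth plane curves:
g = (d-1)(d-2)/2
g = (7-1)(7-2)/2
g = 6*5/2
g = 30/2 = 15

15


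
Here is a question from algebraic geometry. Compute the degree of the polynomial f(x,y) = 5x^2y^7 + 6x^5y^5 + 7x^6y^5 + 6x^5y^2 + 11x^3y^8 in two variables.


Examine each term for its total degree (sum of exponents).
  Term '5x^2y^7' has total degree 2+7 = 9.
  Term '6x^5y^5' has total degree 5+5 = 10.
  Term '7x^6y^5' has total degree 6+5 = 11.
  Term '6x^5y^2' has total degree 5+2 = 7.
  Term '11x^3y^8' has total degree 3+8 = 11.
The maximum total degree among all terms is 11.

11


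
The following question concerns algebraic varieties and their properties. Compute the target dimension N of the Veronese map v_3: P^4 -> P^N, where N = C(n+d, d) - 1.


The Veronese embedding v_d: P^n -> P^N maps each point to all
degree-d monomials in n+1 homogeneous coordinates.
N = C(n+d, d) - 1
N = C(4+3, 3) - 1
N = C(7, 3) - 1
C(7, 3) = 35
N = 35 - 1 = 34

34


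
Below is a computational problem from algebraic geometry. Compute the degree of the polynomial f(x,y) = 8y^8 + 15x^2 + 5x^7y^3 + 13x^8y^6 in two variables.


Examine each term for its total degree (sum of exponents).
  Term '8y^8' has total degree 0+8 = 8.
  Term '15x^2' has total degree 2+0 = 2.
  Term '5x^7y^3' has total degree 7+3 = 10.
  Term '13x^8y^6' has total degree 8+6 = 14.
The maximum total degree among all terms is 14.

14


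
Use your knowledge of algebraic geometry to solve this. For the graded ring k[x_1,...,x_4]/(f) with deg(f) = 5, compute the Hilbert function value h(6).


For R = k[x_1,...,x_n]/(f) with f homogeneous of degree e:
The Hilbert series is (1 - t^e)/(1 - t)^n.
So h(d) = C(d+n-1, n-1) - C(d-e+n-1, n-1) for d >= e.
With n=4, e=5, d=6:
C(6+4-1, 4-1) = C(9, 3) = 84
C(6-5+4-1, 4-1) = C(4, 3) = 4
h(6) = 84 - 4 = 80

80


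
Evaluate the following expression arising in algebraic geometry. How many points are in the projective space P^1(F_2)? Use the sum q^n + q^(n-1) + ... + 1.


P^1(F_2) has (q^(n+1) - 1)/(q - 1) points.
= 2^1 + 2^0
= 2 + 1
= 3

3


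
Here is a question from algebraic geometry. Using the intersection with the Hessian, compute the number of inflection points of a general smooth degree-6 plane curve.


For a general smooth plane curve C of degree d, the inflection points are
the intersection of C with its Hessian curve, which has degree 3(d-2).
By Bezout, the total intersection number is d * 3(d-2) = 6 * 12 = 72.
For a general curve every flex is ordinary, so each contributes
multiplicity 1 to C·Hess(C), and the number of distinct inflection
points is 3d(d-2).
Inflection points = 3*6*(6-2) = 3*6*4 = 72

72


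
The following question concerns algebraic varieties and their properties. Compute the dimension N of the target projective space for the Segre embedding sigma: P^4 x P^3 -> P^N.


The Segre embedding maps P^m x P^n into P^N via
all products of coordinates from each factor.
N = (m+1)(n+1) - 1
N = (4+1)(3+1) - 1
N = 5*4 - 1
N = 20 - 1 = 19

19


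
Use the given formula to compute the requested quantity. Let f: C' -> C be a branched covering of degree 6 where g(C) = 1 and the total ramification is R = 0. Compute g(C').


Riemann-Hurwitz formula: 2g' - 2 = d(2g - 2) + R
Given: d = 6, g = 1, R = 0
2g' - 2 = 6*(2*1 - 2) + 0
2g' - 2 = 6*0 + 0
2g' - 2 = 0 + 0 = 0
2g' = 2
g' = 1

1


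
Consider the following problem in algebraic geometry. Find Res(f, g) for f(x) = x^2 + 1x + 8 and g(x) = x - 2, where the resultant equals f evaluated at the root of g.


For Res(f, x - c), we evaluate f at x = c.
f(2) = 2^2 + 1*2 + 8
= 4 + 2 + 8
= 6 + 8 = 14
Res(f, g) = 14

14


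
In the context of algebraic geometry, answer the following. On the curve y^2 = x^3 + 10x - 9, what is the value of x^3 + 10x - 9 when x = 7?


Compute x^3 + 10x - 9 at x = 7:
x^3 = 7^3 = 343
10*x = 10*7 = 70
Sum: 343 + 70 - 9 = 404

404


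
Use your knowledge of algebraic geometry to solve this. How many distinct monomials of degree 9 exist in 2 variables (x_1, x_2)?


The number of degree-9 monomials in 2 variables is C(d+n-1, n-1).
= C(9+2-1, 2-1) = C(10, 1)
= 10

10


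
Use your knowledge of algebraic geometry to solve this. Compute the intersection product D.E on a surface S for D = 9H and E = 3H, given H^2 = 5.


Using bilinearity of the intersection pairing on a surface S:
(aH).(bH) = ab * (H.H)
We have H^2 = 5.
D.E = (9H).(3H) = 9*3*5
= 27*5
= 135

135


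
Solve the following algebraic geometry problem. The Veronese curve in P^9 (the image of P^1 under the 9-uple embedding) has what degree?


The rational normal curve in P^9 is the image of P^1 under the 9-uple Veronese.
A general hyperplane in P^9 pulls back to a degree-9 form on P^1, which has 9 zeros,
so the curve meets a general hyperplane in 9 points. Degree = 9.

9


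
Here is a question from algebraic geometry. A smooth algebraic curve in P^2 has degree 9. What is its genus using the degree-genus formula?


Using the genus formula for smooth plane curves:
g = (d-1)(d-2)/2
g = (9-1)(9-2)/2
g = 8*7/2
g = 56/2 = 28

28


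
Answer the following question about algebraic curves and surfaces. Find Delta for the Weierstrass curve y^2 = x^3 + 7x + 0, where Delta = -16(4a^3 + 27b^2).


Compute each component:
4a^3 = 4*7^3 = 4*343 = 1372
27b^2 = 27*0^2 = 27*0 = 0
4a^3 + 27b^2 = 1372 + 0 = 1372
Delta = -16*1372 = -21952

-21952


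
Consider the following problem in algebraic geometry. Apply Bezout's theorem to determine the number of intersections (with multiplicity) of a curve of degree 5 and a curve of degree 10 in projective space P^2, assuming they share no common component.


Bezout's theorem states the intersection count equals the product of degrees.
Intersection count = 5 * 10 = 50

50


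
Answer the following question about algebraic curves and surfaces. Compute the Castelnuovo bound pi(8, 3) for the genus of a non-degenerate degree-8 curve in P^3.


Castelnuovo's bound: write d - 1 = m(r-1) + epsilon with 0 <= epsilon < r-1.
d - 1 = 8 - 1 = 7
r - 1 = 3 - 1 = 2
7 = 3*2 + 1, so m = 3, epsilon = 1
pi(d, r) = m(m-1)(r-1)/2 + m*epsilon
= 3*2*2/2 + 3*1
= 12/2 + 3
= 6 + 3 = 9

9


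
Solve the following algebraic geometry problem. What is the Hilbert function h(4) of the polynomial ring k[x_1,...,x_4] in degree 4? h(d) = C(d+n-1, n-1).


The Hilbert function for the polynomial ring in 4 variables is:
h(d) = C(d+n-1, n-1)
h(4) = C(4+4-1, 4-1) = C(7, 3)
= 7! / (3! * 4!)
= 35

35


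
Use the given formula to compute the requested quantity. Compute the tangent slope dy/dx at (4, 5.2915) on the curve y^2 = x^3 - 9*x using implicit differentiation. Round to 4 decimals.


Using implicit differentiation of y^2 = x^3 - 9*x:
2y * dy/dx = 3x^2 - 9
dy/dx = (3x^2 - 9)/(2y)
Numerator: 3*4^2 - 9 = 39
Denominator: 2*5.2915 = 10.583
dy/dx = 39/10.583 = 3.6852

3.6852


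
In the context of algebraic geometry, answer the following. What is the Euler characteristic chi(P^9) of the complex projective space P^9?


The complex projective space P^9 has one cell in each even real dimension 0, 2, ..., 18.
The cohomology groups are H^{2k}(P^9) = Z for k = 0,...,9, and 0 otherwise.
Euler characteristic = sum of Betti numbers = 1 per even-dimensional cohomology group.
chi(P^9) = 9 + 1 = 10

10


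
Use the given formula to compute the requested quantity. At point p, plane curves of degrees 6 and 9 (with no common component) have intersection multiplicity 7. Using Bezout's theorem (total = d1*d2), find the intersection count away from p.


By Bezout's theorem, the total intersection number is d1 * d2.
Total = 6 * 9 = 54
Intersection multiplicity at p = 7
Remaining intersections = 54 - 7 = 47

47


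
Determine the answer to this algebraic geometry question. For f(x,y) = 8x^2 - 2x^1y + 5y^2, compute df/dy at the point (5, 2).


df/dy = (-2)*x^1 + 2*5*y^1
At (5,2): (-2)*5^1 + 2*5*2^1
= -10 + 20
= 10

10


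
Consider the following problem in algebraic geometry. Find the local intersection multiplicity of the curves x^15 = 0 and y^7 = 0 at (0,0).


The intersection multiplicity of V(x^a) and V(y^b) at the origin is:
I(O; V(x^15), V(y^7)) = dim_k(k[x,y]/(x^15, y^7))
A basis for k[x,y]/(x^15, y^7) is the set of monomials x^i * y^j
where 0 <= i < 15 and 0 <= j < 7.
The number of such monomials is 15 * 7 = 105

105


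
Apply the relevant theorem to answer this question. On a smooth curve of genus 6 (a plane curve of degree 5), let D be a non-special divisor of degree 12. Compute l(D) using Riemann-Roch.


First, compute the genus of a smooth plane curve of degree 5:
g = (d-1)(d-2)/2 = (5-1)(5-2)/2 = 6
For a non-special divisor D (i.e., h^1(D) = 0), Riemann-Roch gives:
l(D) = deg(D) - g + 1
Since deg(D) = 12 >= 2g - 1 = 11, D is non-special.
l(D) = 12 - 6 + 1 = 7

7


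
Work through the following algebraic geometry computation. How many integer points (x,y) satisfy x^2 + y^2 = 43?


Systematically check integer values of x where x^2 <= 43.
For each valid x, check if 43 - x^2 is a perfect square.
Total integer solutions found: 0

0


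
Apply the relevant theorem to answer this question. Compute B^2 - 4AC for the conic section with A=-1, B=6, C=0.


The discriminant of a conic Ax^2 + Bxy + Cy^2 + ... = 0 is B^2 - 4AC.
B^2 = 6^2 = 36
4AC = 4*(-1)*0 = 0
Discriminant = 36 + 0 = 36

36


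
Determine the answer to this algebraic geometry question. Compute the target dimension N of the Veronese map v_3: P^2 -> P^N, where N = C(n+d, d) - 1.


The Veronese embedding v_d: P^n -> P^N maps each point to all
degree-d monomials in n+1 homogeneous coordinates.
N = C(n+d, d) - 1
N = C(2+3, 3) - 1
N = C(5, 3) - 1
C(5, 3) = 10
N = 10 - 1 = 9

9


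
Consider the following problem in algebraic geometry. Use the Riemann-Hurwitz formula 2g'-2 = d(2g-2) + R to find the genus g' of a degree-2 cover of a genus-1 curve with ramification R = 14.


Riemann-Hurwitz formula: 2g' - 2 = d(2g - 2) + R
Given: d = 2, g = 1, R = 14
2g' - 2 = 2*(2*1 - 2) + 14
2g' - 2 = 2*0 + 14
2g' - 2 = 0 + 14 = 14
2g' = 16
g' = 8

8


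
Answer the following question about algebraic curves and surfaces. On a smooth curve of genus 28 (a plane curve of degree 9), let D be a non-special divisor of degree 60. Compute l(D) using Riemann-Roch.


First, compute the genus of a smooth plane curve of degree 9:
g = (d-1)(d-2)/2 = (9-1)(9-2)/2 = 28
For a non-special divisor D (i.e., h^1(D) = 0), Riemann-Roch gives:
l(D) = deg(D) - g + 1
Since deg(D) = 60 >= 2g - 1 = 55, D is non-special.
l(D) = 60 - 28 + 1 = 33

33


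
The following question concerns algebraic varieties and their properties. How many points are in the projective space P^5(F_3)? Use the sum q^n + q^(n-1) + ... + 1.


P^5(F_3) has (q^(n+1) - 1)/(q - 1) points.
= 3^5 + 3^4 + 3^3 + 3^2 + 3^1 + 3^0
= 243 + 81 + 27 + 9 + 3 + 1
= 364

364


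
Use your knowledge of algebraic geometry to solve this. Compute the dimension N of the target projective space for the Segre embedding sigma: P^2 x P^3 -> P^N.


The Segre embedding maps P^m x P^n into P^N via
all products of coordinates from each factor.
N = (m+1)(n+1) - 1
N = (2+1)(3+1) - 1
N = 3*4 - 1
N = 12 - 1 = 11

11


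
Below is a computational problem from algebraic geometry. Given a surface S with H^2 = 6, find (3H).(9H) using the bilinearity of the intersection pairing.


Using bilinearity of the intersection pairing on a surface S:
(aH).(bH) = ab * (H.H)
We have H^2 = 6.
D.E = (3H).(9H) = 3*9*6
= 27*6
= 162

162


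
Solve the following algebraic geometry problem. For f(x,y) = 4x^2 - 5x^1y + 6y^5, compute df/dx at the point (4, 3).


df/dx = 2*4*x^1 + 1*(-5)*x^0*y
At (4,3): 2*4*4^1 + 1*(-5)*4^0*3
= 32 - 15
= 17

17


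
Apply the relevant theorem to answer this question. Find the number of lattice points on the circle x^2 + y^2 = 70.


Systematically check integer values of x where x^2 <= 70.
For each valid x, check if 70 - x^2 is a perfect square.
Total integer solutions found: 0

0


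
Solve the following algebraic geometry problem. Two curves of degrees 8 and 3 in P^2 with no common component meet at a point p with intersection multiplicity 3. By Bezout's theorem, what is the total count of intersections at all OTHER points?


By Bezout's theorem, the total intersection number is d1 * d2.
Total = 8 * 3 = 24
Intersection multiplicity at p = 3
Remaining intersections = 24 - 3 = 21

21


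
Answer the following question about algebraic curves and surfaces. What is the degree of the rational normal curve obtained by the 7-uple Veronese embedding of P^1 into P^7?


The rational normal curve in P^7 is the image of P^1 under the 7-uple Veronese.
A general hyperplane in P^7 pulls back to a degree-7 form on P^1, which has 7 zeros,
so the curve meets a general hyperplane in 7 points. Degree = 7.

7


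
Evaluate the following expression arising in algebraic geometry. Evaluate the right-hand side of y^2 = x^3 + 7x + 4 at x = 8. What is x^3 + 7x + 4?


Compute x^3 + 7x + 4 at x = 8:
x^3 = 8^3 = 512
7*x = 7*8 = 56
Sum: 512 + 56 + 4 = 572

572


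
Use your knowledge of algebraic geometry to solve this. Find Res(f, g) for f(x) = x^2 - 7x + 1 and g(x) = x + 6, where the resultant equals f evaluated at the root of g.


For Res(f, x - c), we evaluate f at x = c.
f(-6) = (-6)^2 - 7*(-6) + 1
= 36 + 42 + 1
= 78 + 1 = 79
Res(f, g) = 79

79


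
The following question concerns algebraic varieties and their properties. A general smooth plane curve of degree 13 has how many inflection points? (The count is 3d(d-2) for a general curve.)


For a general smooth plane curve C of degree d, the inflection points are
the intersection of C with its Hessian curve, which has degree 3(d-2).
By Bezout, the total intersection number is d * 3(d-2) = 13 * 33 = 429.
For a general curve every flex is ordinary, so each contributes
multiplicity 1 to C·Hess(C), and the number of distinct inflection
points is 3d(d-2).
Inflection points = 3*13*(13-2) = 3*13*11 = 429

429


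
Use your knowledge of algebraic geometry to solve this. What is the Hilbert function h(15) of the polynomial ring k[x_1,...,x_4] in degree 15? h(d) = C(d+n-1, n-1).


The Hilbert function for the polynomial ring in 4 variables is:
h(d) = C(d+n-1, n-1)
h(15) = C(15+4-1, 4-1) = C(18, 3)
= 18! / (3! * 15!)
= 816

816


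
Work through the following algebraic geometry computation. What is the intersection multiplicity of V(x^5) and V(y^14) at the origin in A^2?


The intersection multiplicity of V(x^a) and V(y^b) at the origin is:
I(O; V(x^5), V(y^14)) = dim_k(k[x,y]/(x^5, y^14))
A basis for k[x,y]/(x^5, y^14) is the set of monomials x^i * y^j
where 0 <= i < 5 and 0 <= j < 14.
The number of such monomials is 5 * 14 = 70

70


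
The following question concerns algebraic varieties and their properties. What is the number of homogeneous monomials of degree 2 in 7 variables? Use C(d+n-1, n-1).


The number of degree-2 monomials in 7 variables is C(d+n-1, n-1).
= C(2+7-1, 7-1) = C(8, 6)
= 28

28


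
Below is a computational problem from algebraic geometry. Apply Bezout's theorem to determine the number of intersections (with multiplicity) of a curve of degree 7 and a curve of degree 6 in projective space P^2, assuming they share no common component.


Bezout's theorem states the intersection count equals the product of degrees.
Intersection count = 7 * 6 = 42

42


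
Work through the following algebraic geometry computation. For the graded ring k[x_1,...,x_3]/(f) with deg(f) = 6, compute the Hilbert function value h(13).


For R = k[x_1,...,x_n]/(f) with f homogeneous of degree e:
The Hilbert series is (1 - t^e)/(1 - t)^n.
So h(d) = C(d+n-1, n-1) - C(d-e+n-1, n-1) for d >= e.
With n=3, e=6, d=13:
C(13+3-1, 3-1) = C(15, 2) = 105
C(13-6+3-1, 3-1) = C(9, 2) = 36
h(13) = 105 - 36 = 69

69


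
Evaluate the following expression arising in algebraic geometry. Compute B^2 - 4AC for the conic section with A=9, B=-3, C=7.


The discriminant of a conic Ax^2 + Bxy + Cy^2 + ... = 0 is B^2 - 4AC.
B^2 = (-3)^2 = 9
4AC = 4*9*7 = 252
Discriminant = 9 - 252 = -243

-243


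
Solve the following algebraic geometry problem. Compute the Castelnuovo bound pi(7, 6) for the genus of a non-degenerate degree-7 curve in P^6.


Castelnuovo's bound: write d - 1 = m(r-1) + epsilon with 0 <= epsilon < r-1.
d - 1 = 7 - 1 = 6
r - 1 = 6 - 1 = 5
6 = 1*5 + 1, so m = 1, epsilon = 1
pi(d, r) = m(m-1)(r-1)/2 + m*epsilon
= 1*0*5/2 + 1*1
= 0/2 + 1
= 0 + 1 = 1

1


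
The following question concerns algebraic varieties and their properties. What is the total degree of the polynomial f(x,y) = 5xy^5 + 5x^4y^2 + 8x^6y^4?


Examine each term for its total degree (sum of exponents).
  Term '5xy^5' has total degree 1+5 = 6.
  Term '5x^4y^2' has total degree 4+2 = 6.
  Term '8x^6y^4' has total degree 6+4 = 10.
The maximum total degree among all terms is 10.

10


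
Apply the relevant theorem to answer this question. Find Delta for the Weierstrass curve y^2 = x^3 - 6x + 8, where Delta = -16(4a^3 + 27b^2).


Compute each component:
4a^3 = 4*(-6)^3 = 4*(-216) = -864
27b^2 = 27*8^2 = 27*64 = 1728
4a^3 + 27b^2 = -864 + 1728 = 864
Delta = -16*864 = -13824

-13824


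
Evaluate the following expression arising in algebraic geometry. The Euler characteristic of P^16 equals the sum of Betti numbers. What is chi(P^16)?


The complex projective space P^16 has one cell in each even real dimension 0, 2, ..., 32.
The cohomology groups are H^{2k}(P^16) = Z for k = 0,...,16, and 0 otherwise.
Euler characteristic = sum of Betti numbers = 1 per even-dimensional cohomology group.
chi(P^16) = 16 + 1 = 17

17


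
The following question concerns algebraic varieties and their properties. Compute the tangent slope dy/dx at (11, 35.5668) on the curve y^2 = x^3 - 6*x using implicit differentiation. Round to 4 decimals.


Using implicit differentiation of y^2 = x^3 - 6*x:
2y * dy/dx = 3x^2 - 6
dy/dx = (3x^2 - 6)/(2y)
Numerator: 3*11^2 - 6 = 357
Denominator: 2*35.5668 = 71.1336
dy/dx = 357/71.1336 = 5.0187

5.0187


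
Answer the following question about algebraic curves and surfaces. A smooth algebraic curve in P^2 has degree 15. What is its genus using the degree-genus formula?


Using the genus formula for smooth plane curves:
g = (d-1)(d-2)/2
g = (15-1)(15-2)/2
g = 14*13/2
g = 182/2 = 91

91


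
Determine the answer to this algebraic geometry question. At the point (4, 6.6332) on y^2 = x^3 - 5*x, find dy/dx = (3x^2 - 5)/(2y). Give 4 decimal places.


Using implicit differentiation of y^2 = x^3 - 5*x:
2y * dy/dx = 3x^2 - 5
dy/dx = (3x^2 - 5)/(2y)
Numerator: 3*4^2 - 5 = 43
Denominator: 2*6.6332 = 13.2664
dy/dx = 43/13.2664 = 3.2413

3.2413


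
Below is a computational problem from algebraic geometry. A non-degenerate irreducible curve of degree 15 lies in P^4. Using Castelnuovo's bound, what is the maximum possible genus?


Castelnuovo's bound: write d - 1 = m(r-1) + epsilon with 0 <= epsilon < r-1.
d - 1 = 15 - 1 = 14
r - 1 = 4 - 1 = 3
14 = 4*3 + 2, so m = 4, epsilon = 2
pi(d, r) = m(m-1)(r-1)/2 + m*epsilon
= 4*3*3/2 + 4*2
= 36/2 + 8
= 18 + 8 = 26

26


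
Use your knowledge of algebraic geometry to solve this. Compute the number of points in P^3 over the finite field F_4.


P^3(F_4) has (q^(n+1) - 1)/(q - 1) points.
= 4^3 + 4^2 + 4^1 + 4^0
= 64 + 16 + 4 + 1
= 85

85


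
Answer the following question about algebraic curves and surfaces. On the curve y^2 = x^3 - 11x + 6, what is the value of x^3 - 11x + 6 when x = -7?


Compute x^3 - 11x + 6 at x = -7:
x^3 = (-7)^3 = -343
(-11)*x = (-11)*(-7) = 77
Sum: -343 + 77 + 6 = -260

-260


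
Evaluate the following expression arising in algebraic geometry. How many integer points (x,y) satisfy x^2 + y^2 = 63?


Systematically check integer values of x where x^2 <= 63.
For each valid x, check if 63 - x^2 is a perfect square.
Total integer solutions found: 0

0


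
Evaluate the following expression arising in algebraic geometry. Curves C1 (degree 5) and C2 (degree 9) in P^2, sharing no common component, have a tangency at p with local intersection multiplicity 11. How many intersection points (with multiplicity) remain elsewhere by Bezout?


By Bezout's theorem, the total intersection number is d1 * d2.
Total = 5 * 9 = 45
Intersection multiplicity at p = 11
Remaining intersections = 45 - 11 = 34

34


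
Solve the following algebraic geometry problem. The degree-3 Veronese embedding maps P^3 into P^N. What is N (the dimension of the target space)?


The Veronese embedding v_d: P^n -> P^N maps each point to all
degree-d monomials in n+1 homogeneous coordinates.
N = C(n+d, d) - 1
N = C(3+3, 3) - 1
N = C(6, 3) - 1
C(6, 3) = 20
N = 20 - 1 = 19

19


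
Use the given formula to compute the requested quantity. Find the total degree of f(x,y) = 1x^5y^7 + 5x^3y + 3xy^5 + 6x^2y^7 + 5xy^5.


Examine each term for its total degree (sum of exponents).
  Term '1x^5y^7' has total degree 5+7 = 12.
  Term '5x^3y' has total degree 3+1 = 4.
  Term '3xy^5' has total degree 1+5 = 6.
  Term '6x^2y^7' has total degree 2+7 = 9.
  Term '5xy^5' has total degree 1+5 = 6.
The maximum total degree among all terms is 12.

12


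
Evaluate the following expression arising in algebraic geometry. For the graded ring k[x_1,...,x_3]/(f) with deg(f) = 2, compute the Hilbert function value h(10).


For R = k[x_1,...,x_n]/(f) with f homogeneous of degree e:
The Hilbert series is (1 - t^e)/(1 - t)^n.
So h(d) = C(d+n-1, n-1) - C(d-e+n-1, n-1) for d >= e.
With n=3, e=2, d=10:
C(10+3-1, 3-1) = C(12, 2) = 66
C(10-2+3-1, 3-1) = C(10, 2) = 45
h(10) = 66 - 45 = 21

21


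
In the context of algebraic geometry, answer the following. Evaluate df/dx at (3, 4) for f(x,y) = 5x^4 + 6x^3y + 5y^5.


df/dx = 4*5*x^3 + 3*6*x^2*y
At (3,4): 4*5*3^3 + 3*6*3^2*4
= 540 + 648
= 1188

1188


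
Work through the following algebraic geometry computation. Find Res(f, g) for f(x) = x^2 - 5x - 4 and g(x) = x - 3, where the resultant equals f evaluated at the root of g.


For Res(f, x - c), we evaluate f at x = c.
f(3) = 3^2 - 5*3 - 4
= 9 - 15 - 4
= -6 - 4 = -10
Res(f, g) = -10

-10


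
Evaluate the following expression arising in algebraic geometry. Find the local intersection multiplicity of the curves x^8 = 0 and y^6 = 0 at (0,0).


The intersection multiplicity of V(x^a) and V(y^b) at the origin is:
I(O; V(x^8), V(y^6)) = dim_k(k[x,y]/(x^8, y^6))
A basis for k[x,y]/(x^8, y^6) is the set of monomials x^i * y^j
where 0 <= i < 8 and 0 <= j < 6.
The number of such monomials is 8 * 6 = 48

48


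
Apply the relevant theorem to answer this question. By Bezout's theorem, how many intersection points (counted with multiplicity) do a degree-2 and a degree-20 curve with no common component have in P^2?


Bezout's theorem states the intersection count equals the product of degrees.
Intersection count = 2 * 20 = 40

40


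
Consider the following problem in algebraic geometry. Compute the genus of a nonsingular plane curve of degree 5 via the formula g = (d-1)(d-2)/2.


Using the genus formula for smooth plane curves:
g = (d-1)(d-2)/2
g = (5-1)(5-2)/2
g = 4*3/2
g = 12/2 = 6

6
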